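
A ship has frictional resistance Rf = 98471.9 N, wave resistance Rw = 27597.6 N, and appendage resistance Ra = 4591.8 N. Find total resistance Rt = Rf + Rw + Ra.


Formula: Rt = Rf + Rw + Ra
Substituting: Rt = 98471.9 + 27597.6 + 4591.8
Result: Rt = 130661.3 N

130661.3 N


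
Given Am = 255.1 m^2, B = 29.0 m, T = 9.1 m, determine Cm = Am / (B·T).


Formula: Cm = Am / (B * T)
Step 1 — B * T = 29.0 * 9.1 = 263.9 m^2
Step 2 — Cm = 255.1 / 263.9 ≈ 0.96665 (5 s.f.)

0.96665


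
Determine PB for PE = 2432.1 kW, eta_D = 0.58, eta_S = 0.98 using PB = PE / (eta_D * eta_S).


Formula: PB = PE / (eta_D * eta_S)
Step 1 — combined efficiency = eta_D * eta_S = 0.58 * 0.98 = 0.5684
Step 2 — PB = 2432.1 / 0.5684 ≈ 4278.9 kW (5 s.f.)

4278.9 kW


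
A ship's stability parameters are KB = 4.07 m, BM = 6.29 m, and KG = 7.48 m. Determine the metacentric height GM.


Formula: GM = KB + BM - KG
Step 1 — KM = KB + BM = 4.07 + 6.29 = 10.36 m
Step 2 — GM = KM - KG = 10.36 - 7.48 = 2.88 m

2.88 m


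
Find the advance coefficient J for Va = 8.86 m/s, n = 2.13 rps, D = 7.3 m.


Formula: J = Va / (n * D)
Step 1 — n * D = 2.13 * 7.3 = 15.549
Step 2 — J = 8.86 / 15.549 ≈ 0.56981 (5 s.f.)

0.56981


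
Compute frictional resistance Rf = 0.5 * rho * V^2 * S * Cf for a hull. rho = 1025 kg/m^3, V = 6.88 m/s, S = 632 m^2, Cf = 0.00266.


Formula: Rf = 0.5 * rho * V^2 * S * Cf
Step 1 — V^2 = 6.88^2 = 47.3344
Step 2 — 0.5 * rho * V^2 = 0.5 * 1025 * 47.3344 = 24258.88
Step 3 — Rf = 24258.88 * 632 * 0.00266 ≈ 40782 N (5 s.f.)

40782 N


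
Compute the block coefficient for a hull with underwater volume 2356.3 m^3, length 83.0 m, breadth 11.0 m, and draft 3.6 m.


Formula: Cb = V / (L * B * T)
Step 1 — L * B * T = 83.0 * 11.0 * 3.6 = 3286.8 m^3
Step 2 — Cb = 2356.3 / 3286.8 ≈ 0.71690 (5 s.f.)

0.71690


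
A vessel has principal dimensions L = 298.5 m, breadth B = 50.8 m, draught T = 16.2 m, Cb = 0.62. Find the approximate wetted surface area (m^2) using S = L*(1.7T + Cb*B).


Formula: S = 1.7*L*T + V/T with V = Cb*L*B*T, i.e. S = L * (1.7*T + Cb*B)
Step 1 — 1.7*T = 1.7 * 16.2 = 27.54 m
Step 2 — Cb*B = 0.62 * 50.8 = 31.496 m
Step 3 — 1.7*T + Cb*B = 27.54 + 31.496 = 59.036 m
Step 4 — S = 298.5 * 59.036 ≈ 17622 m^2 (5 s.f.)

17622 m^2


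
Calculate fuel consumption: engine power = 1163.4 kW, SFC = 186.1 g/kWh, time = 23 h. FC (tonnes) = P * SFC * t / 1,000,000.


Formula: FC (tonnes) = P * SFC * t / 1,000,000
Step 1 — P * SFC * t = 1163.4 * 186.1 * 23 = 4979701.02 g
Step 2 — FC (tonnes) = 4979701.02 / 1,000,000 ≈ 4.9797 tonnes (5 s.f.)

4.9797 tonnes


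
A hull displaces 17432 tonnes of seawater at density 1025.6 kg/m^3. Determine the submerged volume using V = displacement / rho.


Formula: V = mass / rho
Step 1 — convert tonnes to kg: 17432 t * 1000 = 17432000 kg
Step 2 — V = 17432000 / 1025.6 ≈ 16997 m^3 (5 s.f.)

16997 m^3


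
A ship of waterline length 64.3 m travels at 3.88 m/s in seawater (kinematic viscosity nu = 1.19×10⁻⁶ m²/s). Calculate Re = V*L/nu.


Formula: Re = V * L / nu
Step 1 — V * L = 3.88 * 64.3 = 249.484 m^2/s
Step 2 — Re = 249.484 / 1.19e-6 = 2.10e+08

2.10e+08


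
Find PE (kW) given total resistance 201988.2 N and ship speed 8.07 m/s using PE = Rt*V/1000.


Formula: PE = Rt * V / 1000 (kW)
Step 1 — PE (W) = 201988.2 * 8.07 = 1630044.774 W
Step 2 — PE (kW) = 1630044.774 / 1000 ≈ 1630.0 kW (5 s.f.)

1630.0 kW


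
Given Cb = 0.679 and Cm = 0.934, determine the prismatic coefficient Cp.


Formula: Cp = Cb / Cm
Substituting: Cp = 0.679 / 0.934
Result: Cp ≈ 0.72698 (5 s.f.)

0.72698


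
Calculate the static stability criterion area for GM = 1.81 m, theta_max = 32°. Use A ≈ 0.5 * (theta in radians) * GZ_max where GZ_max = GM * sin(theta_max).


Formula: GZ_max = GM * sin(theta); Area = 0.5 * theta_rad * GZ_max
Step 1 — GZ_max = 1.81 * sin(32°) = 1.81 * 0.529919 = 0.959153 m
Step 2 — theta_rad = 32 * pi/180 = 0.558505 rad
Step 3 — Area = 0.5 * 0.558505 * 0.959153 ≈ 0.26785 m·rad (5 s.f.)

0.26785 m·rad


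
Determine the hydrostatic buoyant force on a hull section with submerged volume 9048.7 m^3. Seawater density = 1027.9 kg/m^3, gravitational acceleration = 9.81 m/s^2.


Formula: Fb = rho * g * V
Substituting: Fb = 1027.9 * 9.81 * 9048.7
Intermediate: 1027.9 * 9.81 = 10083.699
Result: Fb = 10083.699 * 9048.7 ≈ 91244000 N (5 s.f.)

91244000 N


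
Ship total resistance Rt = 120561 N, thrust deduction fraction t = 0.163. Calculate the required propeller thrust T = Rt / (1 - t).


Formula: T = Rt / (1 - t)
Step 1 — (1 - t) = 1 - 0.163 = 0.837
Step 2 — T = 120561 / 0.837 ≈ 144040 N (5 s.f.)

144040 N


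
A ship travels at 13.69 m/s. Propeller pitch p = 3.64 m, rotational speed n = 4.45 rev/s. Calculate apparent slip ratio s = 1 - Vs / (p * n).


Formula: s = 1 - Vs / (p * n)
Step 1 — p * n = 3.64 * 4.45 = 16.198
Step 2 — Vs / (p*n) = 13.69 / 16.198 = 0.845166 (6 d.p.)
Step 3 — s = 1 - 0.845166 = 0.154834

0.154834


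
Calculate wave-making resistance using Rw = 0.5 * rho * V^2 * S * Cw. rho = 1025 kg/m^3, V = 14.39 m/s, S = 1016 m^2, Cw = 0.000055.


Formula: Rw = 0.5 * rho * V^2 * S * Cw
Step 1 — V^2 = 14.39^2 = 207.0721
Step 2 — 0.5 * rho * V^2 = 0.5 * 1025 * 207.0721 = 106124.45125
Step 3 — Rw = 106124.45125 * 1016 * 0.000055 ≈ 5930.2 N (5 s.f.)

5930.2 N


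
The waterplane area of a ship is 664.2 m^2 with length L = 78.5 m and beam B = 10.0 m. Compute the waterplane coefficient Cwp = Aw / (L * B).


Formula: Cwp = Aw / (L * B)
Step 1 — L * B = 78.5 * 10.0 = 785.0 m^2
Step 2 — Cwp = 664.2 / 785.0 ≈ 0.84611 (5 s.f.)

0.84611


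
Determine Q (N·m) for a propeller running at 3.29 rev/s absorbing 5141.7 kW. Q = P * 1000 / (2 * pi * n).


Formula: Q = P_W / (2 * pi * n)
Step 1 — P_W = 5141.7 kW * 1000 = 5141700.0 W
Step 2 — 2 * pi * n = 2 * pi * 3.29 = 20.67168
Step 3 — Q = 5141700.0 / 20.67168 ≈ 248730 N·m (5 s.f.)

248730 N·m


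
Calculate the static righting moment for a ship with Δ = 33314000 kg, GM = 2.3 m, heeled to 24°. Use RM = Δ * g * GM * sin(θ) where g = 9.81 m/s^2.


Formula: GZ = GM * sin(theta); RM = disp * g * GZ
Step 1 — GZ = 2.3 * sin(24°) = 2.3 * 0.406737 = 0.935495 m
Step 2 — RM = 33314000 * 9.81 * 0.935495 ≈ 305730000 N·m (5 s.f.)

305730000 N·m


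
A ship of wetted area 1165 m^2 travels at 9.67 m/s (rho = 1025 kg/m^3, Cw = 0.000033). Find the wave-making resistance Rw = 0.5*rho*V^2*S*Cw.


Formula: Rw = 0.5 * rho * V^2 * S * Cw
Step 1 — V^2 = 9.67^2 = 93.5089
Step 2 — 0.5 * rho * V^2 = 0.5 * 1025 * 93.5089 = 47923.31125
Step 3 — Rw = 47923.31125 * 1165 * 0.000033 ≈ 1842.4 N (5 s.f.)

1842.4 N


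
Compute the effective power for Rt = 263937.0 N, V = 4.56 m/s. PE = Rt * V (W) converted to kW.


Formula: PE = Rt * V / 1000 (kW)
Step 1 — PE (W) = 263937.0 * 4.56 = 1203552.72 W
Step 2 — PE (kW) = 1203552.72 / 1000 ≈ 1203.6 kW (5 s.f.)

1203.6 kW


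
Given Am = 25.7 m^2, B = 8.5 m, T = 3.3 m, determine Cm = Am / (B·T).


Formula: Cm = Am / (B * T)
Step 1 — B * T = 8.5 * 3.3 = 28.05 m^2
Step 2 — Cm = 25.7 / 28.05 ≈ 0.91622 (5 s.f.)

0.91622


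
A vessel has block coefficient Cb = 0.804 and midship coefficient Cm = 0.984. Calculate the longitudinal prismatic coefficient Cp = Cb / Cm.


Formula: Cp = Cb / Cm
Substituting: Cp = 0.804 / 0.984
Result: Cp ≈ 0.81707 (5 s.f.)

0.81707


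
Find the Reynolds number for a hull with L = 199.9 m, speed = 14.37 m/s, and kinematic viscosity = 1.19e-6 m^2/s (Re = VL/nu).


Formula: Re = V * L / nu
Step 1 — V * L = 14.37 * 199.9 = 2872.563 m^2/s
Step 2 — Re = 2872.563 / 1.19e-6 = 2.41e+09

2.41e+09


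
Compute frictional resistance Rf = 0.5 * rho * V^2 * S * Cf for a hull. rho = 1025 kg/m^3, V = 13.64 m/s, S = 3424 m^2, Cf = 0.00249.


Formula: Rf = 0.5 * rho * V^2 * S * Cf
Step 1 — V^2 = 13.64^2 = 186.0496
Step 2 — 0.5 * rho * V^2 = 0.5 * 1025 * 186.0496 = 95350.42
Step 3 — Rf = 95350.42 * 3424 * 0.00249 ≈ 812930 N (5 s.f.)

812930 N


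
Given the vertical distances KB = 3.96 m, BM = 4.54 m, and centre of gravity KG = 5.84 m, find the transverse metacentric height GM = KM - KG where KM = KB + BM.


Formula: GM = KB + BM - KG
Step 1 — KM = KB + BM = 3.96 + 4.54 = 8.5 m
Step 2 — GM = KM - KG = 8.5 - 5.84 = 2.66 m

2.66 m


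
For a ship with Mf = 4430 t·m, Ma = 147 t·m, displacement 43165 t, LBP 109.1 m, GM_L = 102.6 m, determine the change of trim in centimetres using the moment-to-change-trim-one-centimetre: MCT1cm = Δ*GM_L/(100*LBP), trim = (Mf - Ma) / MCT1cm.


Formula: net trimming moment = Mf - Ma; MCT1cm = Δ*GM_L/(100*LBP); trim = net moment / MCT1cm
Step 1 — net trimming moment = 4430 - 147 = 4283 t·m
Step 2 — MCT1cm = 43165 * 102.6 / (100 * 109.1) = 405.933 t·m/cm
Step 3 — trim = 4283 / 405.933 ≈ 10.551 cm (5 s.f.)

10.551 cm


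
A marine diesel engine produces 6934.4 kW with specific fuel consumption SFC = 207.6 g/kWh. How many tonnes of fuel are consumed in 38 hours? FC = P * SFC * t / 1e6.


Formula: FC (tonnes) = P * SFC * t / 1,000,000
Step 1 — P * SFC * t = 6934.4 * 207.6 * 38 = 54704094.72 g
Step 2 — FC (tonnes) = 54704094.72 / 1,000,000 ≈ 54.704 tonnes (5 s.f.)

54.704 tonnes


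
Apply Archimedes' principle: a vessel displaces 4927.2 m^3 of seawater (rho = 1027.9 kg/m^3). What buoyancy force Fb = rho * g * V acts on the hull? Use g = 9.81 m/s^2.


Formula: Fb = rho * g * V
Substituting: Fb = 1027.9 * 9.81 * 4927.2
Intermediate: 1027.9 * 9.81 = 10083.699
Result: Fb = 10083.699 * 4927.2 ≈ 49684000 N (5 s.f.)

49684000 N


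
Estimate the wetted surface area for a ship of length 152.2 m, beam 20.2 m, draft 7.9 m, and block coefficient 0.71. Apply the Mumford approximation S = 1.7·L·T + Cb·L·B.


Formula: S = 1.7*L*T + V/T with V = Cb*L*B*T, i.e. S = L * (1.7*T + Cb*B)
Step 1 — 1.7*T = 1.7 * 7.9 = 13.43 m
Step 2 — Cb*B = 0.71 * 20.2 = 14.342 m
Step 3 — 1.7*T + Cb*B = 13.43 + 14.342 = 27.772 m
Step 4 — S = 152.2 * 27.772 ≈ 4226.9 m^2 (5 s.f.)

4226.9 m^2


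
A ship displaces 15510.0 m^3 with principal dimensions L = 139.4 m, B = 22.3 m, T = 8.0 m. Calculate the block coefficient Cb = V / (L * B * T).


Formula: Cb = V / (L * B * T)
Step 1 — L * B * T = 139.4 * 22.3 * 8.0 = 24868.96 m^3
Step 2 — Cb = 15510.0 / 24868.96 ≈ 0.62367 (5 s.f.)

0.62367


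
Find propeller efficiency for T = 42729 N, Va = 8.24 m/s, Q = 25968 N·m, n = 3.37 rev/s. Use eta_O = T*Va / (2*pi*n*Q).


Formula: eta = T * Va / (2 * pi * n * Q)
Step 1 — numerator = T * Va = 42729 * 8.24 = 352086.96
Step 2 — 2 * pi * n = 2 * pi * 3.37 = 21.174334
Step 3 — denominator = 21.174334 * 25968 = 549855.11
Step 4 — eta = 352086.96 / 549855.11 ≈ 0.64033 (5 s.f.)

0.64033


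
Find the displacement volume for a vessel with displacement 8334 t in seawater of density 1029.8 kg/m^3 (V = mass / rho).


Formula: V = mass / rho
Step 1 — convert tonnes to kg: 8334 t * 1000 = 8334000 kg
Step 2 — V = 8334000 / 1029.8 ≈ 8092.8 m^3 (5 s.f.)

8092.8 m^3


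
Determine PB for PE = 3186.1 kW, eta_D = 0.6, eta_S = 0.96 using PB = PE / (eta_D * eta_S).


Formula: PB = PE / (eta_D * eta_S)
Step 1 — combined efficiency = eta_D * eta_S = 0.6 * 0.96 = 0.576
Step 2 — PB = 3186.1 / 0.576 ≈ 5531.4 kW (5 s.f.)

5531.4 kW


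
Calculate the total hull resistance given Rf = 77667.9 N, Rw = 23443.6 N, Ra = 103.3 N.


Formula: Rt = Rf + Rw + Ra
Substituting: Rt = 77667.9 + 23443.6 + 103.3
Result: Rt = 101214.8 N

101214.8 N


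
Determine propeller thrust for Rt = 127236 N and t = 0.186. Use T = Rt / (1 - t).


Formula: T = Rt / (1 - t)
Step 1 — (1 - t) = 1 - 0.186 = 0.814
Step 2 — T = 127236 / 0.814 ≈ 156310 N (5 s.f.)

156310 N


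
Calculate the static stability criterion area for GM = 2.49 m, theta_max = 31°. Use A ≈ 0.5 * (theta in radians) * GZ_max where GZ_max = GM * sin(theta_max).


Formula: GZ_max = GM * sin(theta); Area = 0.5 * theta_rad * GZ_max
Step 1 — GZ_max = 2.49 * sin(31°) = 2.49 * 0.515038 = 1.282445 m
Step 2 — theta_rad = 31 * pi/180 = 0.541052 rad
Step 3 — Area = 0.5 * 0.541052 * 1.282445 ≈ 0.34693 m·rad (5 s.f.)

0.34693 m·rad


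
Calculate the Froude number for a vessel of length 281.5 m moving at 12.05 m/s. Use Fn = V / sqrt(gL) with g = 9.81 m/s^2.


Formula: Fn = V / sqrt(g * L)
Step 1 — g * L = 9.81 * 281.5 = 2761.515
Step 2 — sqrt(g * L) = sqrt(2761.515) = 52.550119
Step 3 — Fn = 12.05 / 52.550119 ≈ 0.22930 (5 s.f.)

0.22930


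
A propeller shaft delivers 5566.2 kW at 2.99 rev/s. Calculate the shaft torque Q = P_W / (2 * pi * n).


Formula: Q = P_W / (2 * pi * n)
Step 1 — P_W = 5566.2 kW * 1000 = 5566200.0 W
Step 2 — 2 * pi * n = 2 * pi * 2.99 = 18.786724
Step 3 — Q = 5566200.0 / 18.786724 ≈ 296280 N·m (5 s.f.)

296280 N·m


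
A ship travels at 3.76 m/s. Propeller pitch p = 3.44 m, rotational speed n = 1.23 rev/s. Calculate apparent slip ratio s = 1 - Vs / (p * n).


Formula: s = 1 - Vs / (p * n)
Step 1 — p * n = 3.44 * 1.23 = 4.2312
Step 2 — Vs / (p*n) = 3.76 / 4.2312 = 0.888637 (6 d.p.)
Step 3 — s = 1 - 0.888637 = 0.111363

0.111363


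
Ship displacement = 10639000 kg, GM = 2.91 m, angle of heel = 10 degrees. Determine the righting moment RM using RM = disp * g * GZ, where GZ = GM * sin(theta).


Formula: GZ = GM * sin(theta); RM = disp * g * GZ
Step 1 — GZ = 2.91 * sin(10°) = 2.91 * 0.173648 = 0.505316 m
Step 2 — RM = 10639000 * 9.81 * 0.505316 ≈ 52739000 N·m (5 s.f.)

52739000 N·m


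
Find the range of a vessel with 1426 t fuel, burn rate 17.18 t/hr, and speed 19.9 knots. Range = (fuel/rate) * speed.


Formula: endurance = fuel / rate; range = endurance * speed
Step 1 — endurance = 1426 / 17.18 = 83.0035 hours
Step 2 — range = 83.0035 * 19.9 ≈ 1651.8 nautical miles (5 s.f.)

1651.8 NM


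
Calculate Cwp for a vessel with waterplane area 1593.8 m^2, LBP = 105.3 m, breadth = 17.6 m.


Formula: Cwp = Aw / (L * B)
Step 1 — L * B = 105.3 * 17.6 = 1853.28 m^2
Step 2 — Cwp = 1593.8 / 1853.28 ≈ 0.85999 (5 s.f.)

0.85999


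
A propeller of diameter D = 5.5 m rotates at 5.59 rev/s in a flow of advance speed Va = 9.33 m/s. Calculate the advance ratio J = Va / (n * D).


Formula: J = Va / (n * D)
Step 1 — n * D = 5.59 * 5.5 = 30.745
Step 2 — J = 9.33 / 30.745 ≈ 0.30346 (5 s.f.)

0.30346


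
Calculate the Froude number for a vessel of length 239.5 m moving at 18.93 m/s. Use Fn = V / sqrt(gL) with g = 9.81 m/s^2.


Formula: Fn = V / sqrt(g * L)
Step 1 — g * L = 9.81 * 239.5 = 2349.495
Step 2 — sqrt(g * L) = sqrt(2349.495) = 48.47159
Step 3 — Fn = 18.93 / 48.47159 ≈ 0.39054 (5 s.f.)

0.39054


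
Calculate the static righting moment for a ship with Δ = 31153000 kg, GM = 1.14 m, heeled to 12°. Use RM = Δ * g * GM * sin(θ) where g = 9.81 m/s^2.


Formula: GZ = GM * sin(theta); RM = disp * g * GZ
Step 1 — GZ = 1.14 * sin(12°) = 1.14 * 0.207912 = 0.23702 m
Step 2 — RM = 31153000 * 9.81 * 0.23702 ≈ 72436000 N·m (5 s.f.)

72436000 N·m


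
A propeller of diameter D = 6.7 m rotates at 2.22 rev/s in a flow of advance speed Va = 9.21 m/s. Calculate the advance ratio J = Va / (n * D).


Formula: J = Va / (n * D)
Step 1 — n * D = 2.22 * 6.7 = 14.874
Step 2 — J = 9.21 / 14.874 ≈ 0.61920 (5 s.f.)

0.61920


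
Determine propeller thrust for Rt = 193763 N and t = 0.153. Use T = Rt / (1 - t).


Formula: T = Rt / (1 - t)
Step 1 — (1 - t) = 1 - 0.153 = 0.847
Step 2 — T = 193763 / 0.847 ≈ 228760 N (5 s.f.)

228760 N


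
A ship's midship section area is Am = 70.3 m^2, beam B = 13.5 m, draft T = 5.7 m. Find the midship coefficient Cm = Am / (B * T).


Formula: Cm = Am / (B * T)
Step 1 — B * T = 13.5 * 5.7 = 76.95 m^2
Step 2 — Cm = 70.3 / 76.95 ≈ 0.91358 (5 s.f.)

0.91358


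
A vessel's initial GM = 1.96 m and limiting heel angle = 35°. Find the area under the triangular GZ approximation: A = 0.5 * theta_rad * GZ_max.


Formula: GZ_max = GM * sin(theta); Area = 0.5 * theta_rad * GZ_max
Step 1 — GZ_max = 1.96 * sin(35°) = 1.96 * 0.573576 = 1.124209 m
Step 2 — theta_rad = 35 * pi/180 = 0.610865 rad
Step 3 — Area = 0.5 * 0.610865 * 1.124209 ≈ 0.34337 m·rad (5 s.f.)

0.34337 m·rad


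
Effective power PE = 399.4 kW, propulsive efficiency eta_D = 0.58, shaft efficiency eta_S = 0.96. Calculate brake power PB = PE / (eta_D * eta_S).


Formula: PB = PE / (eta_D * eta_S)
Step 1 — combined efficiency = eta_D * eta_S = 0.58 * 0.96 = 0.5568
Step 2 — PB = 399.4 / 0.5568 ≈ 717.31 kW (5 s.f.)

717.31 kW


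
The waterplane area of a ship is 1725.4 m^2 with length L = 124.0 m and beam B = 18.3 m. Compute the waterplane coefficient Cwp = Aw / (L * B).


Formula: Cwp = Aw / (L * B)
Step 1 — L * B = 124.0 * 18.3 = 2269.2 m^2
Step 2 — Cwp = 1725.4 / 2269.2 ≈ 0.76036 (5 s.f.)

0.76036


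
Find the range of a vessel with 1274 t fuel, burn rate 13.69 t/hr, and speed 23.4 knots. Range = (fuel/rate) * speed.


Formula: endurance = fuel / rate; range = endurance * speed
Step 1 — endurance = 1274 / 13.69 = 93.0606 hours
Step 2 — range = 93.0606 * 23.4 ≈ 2177.6 nautical miles (5 s.f.)

2177.6 NM


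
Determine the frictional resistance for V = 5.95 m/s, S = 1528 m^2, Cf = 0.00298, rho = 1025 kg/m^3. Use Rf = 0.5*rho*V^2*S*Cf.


Formula: Rf = 0.5 * rho * V^2 * S * Cf
Step 1 — V^2 = 5.95^2 = 35.4025
Step 2 — 0.5 * rho * V^2 = 0.5 * 1025 * 35.4025 = 18143.78125
Step 3 — Rf = 18143.78125 * 1528 * 0.00298 ≈ 82617 N (5 s.f.)

82617 N


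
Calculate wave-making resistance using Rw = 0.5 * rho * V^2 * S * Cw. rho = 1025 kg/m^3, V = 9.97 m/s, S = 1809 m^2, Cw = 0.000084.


Formula: Rw = 0.5 * rho * V^2 * S * Cw
Step 1 — V^2 = 9.97^2 = 99.4009
Step 2 — 0.5 * rho * V^2 = 0.5 * 1025 * 99.4009 = 50942.96125
Step 3 — Rw = 50942.96125 * 1809 * 0.000084 ≈ 7741.1 N (5 s.f.)

7741.1 N


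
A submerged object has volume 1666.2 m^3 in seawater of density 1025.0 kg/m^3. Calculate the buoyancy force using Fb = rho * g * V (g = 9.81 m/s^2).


Formula: Fb = rho * g * V
Substituting: Fb = 1025.0 * 9.81 * 1666.2
Intermediate: 1025.0 * 9.81 = 10055.25
Result: Fb = 10055.25 * 1666.2 ≈ 16754000 N (5 s.f.)

16754000 N


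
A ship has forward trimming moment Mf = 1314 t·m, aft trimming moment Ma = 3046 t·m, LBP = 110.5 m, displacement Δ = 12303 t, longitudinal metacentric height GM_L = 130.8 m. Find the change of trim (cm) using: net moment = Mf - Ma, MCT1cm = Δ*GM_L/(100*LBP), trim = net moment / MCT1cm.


Formula: net trimming moment = Mf - Ma; MCT1cm = Δ*GM_L/(100*LBP); trim = net moment / MCT1cm
Step 1 — net trimming moment = 1314 - 3046 = -1732 t·m
Step 2 — MCT1cm = 12303 * 130.8 / (100 * 110.5) = 145.6319 t·m/cm
Step 3 — trim = -1732 / 145.6319 ≈ -11.893 cm (5 s.f.)

-11.893 cm


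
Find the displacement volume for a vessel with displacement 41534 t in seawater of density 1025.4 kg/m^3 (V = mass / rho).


Formula: V = mass / rho
Step 1 — convert tonnes to kg: 41534 t * 1000 = 41534000 kg
Step 2 — V = 41534000 / 1025.4 ≈ 40505 m^3 (5 s.f.)

40505 m^3


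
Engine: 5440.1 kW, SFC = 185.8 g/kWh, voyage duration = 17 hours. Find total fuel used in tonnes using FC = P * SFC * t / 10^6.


Formula: FC (tonnes) = P * SFC * t / 1,000,000
Step 1 — P * SFC * t = 5440.1 * 185.8 * 17 = 17183099.86 g
Step 2 — FC (tonnes) = 17183099.86 / 1,000,000 ≈ 17.183 tonnes (5 s.f.)

17.183 tonnes


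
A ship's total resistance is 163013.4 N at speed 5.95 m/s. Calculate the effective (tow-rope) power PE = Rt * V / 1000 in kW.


Formula: PE = Rt * V / 1000 (kW)
Step 1 — PE (W) = 163013.4 * 5.95 = 969929.73 W
Step 2 — PE (kW) = 969929.73 / 1000 ≈ 969.93 kW (5 s.f.)

969.93 kW


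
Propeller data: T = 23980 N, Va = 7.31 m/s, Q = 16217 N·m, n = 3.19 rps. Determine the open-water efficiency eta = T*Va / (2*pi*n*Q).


Formula: eta = T * Va / (2 * pi * n * Q)
Step 1 — numerator = T * Va = 23980 * 7.31 = 175293.8
Step 2 — 2 * pi * n = 2 * pi * 3.19 = 20.043361
Step 3 — denominator = 20.043361 * 16217 = 325043.19
Step 4 — eta = 175293.8 / 325043.19 ≈ 0.53929 (5 s.f.)

0.53929


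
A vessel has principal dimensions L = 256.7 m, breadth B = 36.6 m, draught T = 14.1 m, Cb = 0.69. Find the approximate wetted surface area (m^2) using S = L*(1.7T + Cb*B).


Formula: S = 1.7*L*T + V/T with V = Cb*L*B*T, i.e. S = L * (1.7*T + Cb*B)
Step 1 — 1.7*T = 1.7 * 14.1 = 23.97 m
Step 2 — Cb*B = 0.69 * 36.6 = 25.254 m
Step 3 — 1.7*T + Cb*B = 23.97 + 25.254 = 49.224 m
Step 4 — S = 256.7 * 49.224 ≈ 12636 m^2 (5 s.f.)

12636 m^2


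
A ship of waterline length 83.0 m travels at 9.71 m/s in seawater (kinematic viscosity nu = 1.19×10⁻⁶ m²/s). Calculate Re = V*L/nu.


Formula: Re = V * L / nu
Step 1 — V * L = 9.71 * 83.0 = 805.93 m^2/s
Step 2 — Re = 805.93 / 1.19e-6 = 6.77e+08

6.77e+08


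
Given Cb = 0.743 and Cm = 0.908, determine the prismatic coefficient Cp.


Formula: Cp = Cb / Cm
Substituting: Cp = 0.743 / 0.908
Result: Cp ≈ 0.81828 (5 s.f.)

0.81828


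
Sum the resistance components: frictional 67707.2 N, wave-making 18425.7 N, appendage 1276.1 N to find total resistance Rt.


Formula: Rt = Rf + Rw + Ra
Substituting: Rt = 67707.2 + 18425.7 + 1276.1
Result: Rt = 87409.0 N

87409.0 N


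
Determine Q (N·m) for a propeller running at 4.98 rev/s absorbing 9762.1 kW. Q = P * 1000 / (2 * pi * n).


Formula: Q = P_W / (2 * pi * n)
Step 1 — P_W = 9762.1 kW * 1000 = 9762100.0 W
Step 2 — 2 * pi * n = 2 * pi * 4.98 = 31.290263
Step 3 — Q = 9762100.0 / 31.290263 ≈ 311990 N·m (5 s.f.)

311990 N·m


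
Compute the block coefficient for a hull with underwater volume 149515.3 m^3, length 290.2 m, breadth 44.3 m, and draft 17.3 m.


Formula: Cb = V / (L * B * T)
Step 1 — L * B * T = 290.2 * 44.3 * 17.3 = 222406.378 m^3
Step 2 — Cb = 149515.3 / 222406.378 ≈ 0.67226 (5 s.f.)

0.67226


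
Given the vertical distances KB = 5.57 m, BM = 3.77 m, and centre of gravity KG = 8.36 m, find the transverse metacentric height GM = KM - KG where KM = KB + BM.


Formula: GM = KB + BM - KG
Step 1 — KM = KB + BM = 5.57 + 3.77 = 9.34 m
Step 2 — GM = KM - KG = 9.34 - 8.36 = 0.98 m

0.98 m


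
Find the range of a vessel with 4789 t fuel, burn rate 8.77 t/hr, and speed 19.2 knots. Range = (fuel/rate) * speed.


Formula: endurance = fuel / rate; range = endurance * speed
Step 1 — endurance = 4789 / 8.77 = 546.0661 hours
Step 2 — range = 546.0661 * 19.2 ≈ 10484 nautical miles (5 s.f.)

10484 NM


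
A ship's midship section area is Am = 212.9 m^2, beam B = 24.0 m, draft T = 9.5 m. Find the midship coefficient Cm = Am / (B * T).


Formula: Cm = Am / (B * T)
Step 1 — B * T = 24.0 * 9.5 = 228.0 m^2
Step 2 — Cm = 212.9 / 228.0 ≈ 0.93377 (5 s.f.)

0.93377


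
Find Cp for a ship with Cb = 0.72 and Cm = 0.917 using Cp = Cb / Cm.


Formula: Cp = Cb / Cm
Substituting: Cp = 0.72 / 0.917
Result: Cp ≈ 0.78517 (5 s.f.)

0.78517


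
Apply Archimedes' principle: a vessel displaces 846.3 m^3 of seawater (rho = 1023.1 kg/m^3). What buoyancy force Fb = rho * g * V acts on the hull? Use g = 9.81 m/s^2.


Formula: Fb = rho * g * V
Substituting: Fb = 1023.1 * 9.81 * 846.3
Intermediate: 1023.1 * 9.81 = 10036.611
Result: Fb = 10036.611 * 846.3 ≈ 8494000 N (5 s.f.)

8494000 N


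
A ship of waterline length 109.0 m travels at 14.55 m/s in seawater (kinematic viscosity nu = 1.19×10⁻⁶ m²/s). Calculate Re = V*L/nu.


Formula: Re = V * L / nu
Step 1 — V * L = 14.55 * 109.0 = 1585.95 m^2/s
Step 2 — Re = 1585.95 / 1.19e-6 = 1.33e+09

1.33e+09


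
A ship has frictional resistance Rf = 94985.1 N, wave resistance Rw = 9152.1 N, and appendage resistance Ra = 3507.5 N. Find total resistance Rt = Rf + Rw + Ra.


Formula: Rt = Rf + Rw + Ra
Substituting: Rt = 94985.1 + 9152.1 + 3507.5
Result: Rt = 107644.7 N

107644.7 N


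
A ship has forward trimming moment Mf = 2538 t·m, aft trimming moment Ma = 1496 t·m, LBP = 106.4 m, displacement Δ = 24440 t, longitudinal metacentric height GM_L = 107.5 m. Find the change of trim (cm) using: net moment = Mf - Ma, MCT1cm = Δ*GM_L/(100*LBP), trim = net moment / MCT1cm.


Formula: net trimming moment = Mf - Ma; MCT1cm = Δ*GM_L/(100*LBP); trim = net moment / MCT1cm
Step 1 — net trimming moment = 2538 - 1496 = 1042 t·m
Step 2 — MCT1cm = 24440 * 107.5 / (100 * 106.4) = 246.9267 t·m/cm
Step 3 — trim = 1042 / 246.9267 ≈ 4.2199 cm (5 s.f.)

4.2199 cm


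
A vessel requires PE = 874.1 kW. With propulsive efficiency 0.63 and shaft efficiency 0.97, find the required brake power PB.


Formula: PB = PE / (eta_D * eta_S)
Step 1 — combined efficiency = eta_D * eta_S = 0.63 * 0.97 = 0.6111
Step 2 — PB = 874.1 / 0.6111 ≈ 1430.4 kW (5 s.f.)

1430.4 kW


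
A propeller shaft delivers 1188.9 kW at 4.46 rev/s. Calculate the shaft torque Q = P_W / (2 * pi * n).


Formula: Q = P_W / (2 * pi * n)
Step 1 — P_W = 1188.9 kW * 1000 = 1188900.0 W
Step 2 — 2 * pi * n = 2 * pi * 4.46 = 28.023006
Step 3 — Q = 1188900.0 / 28.023006 ≈ 42426 N·m (5 s.f.)

42426 N·m


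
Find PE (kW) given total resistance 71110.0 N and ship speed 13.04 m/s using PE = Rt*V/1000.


Formula: PE = Rt * V / 1000 (kW)
Step 1 — PE (W) = 71110.0 * 13.04 = 927274.4 W
Step 2 — PE (kW) = 927274.4 / 1000 ≈ 927.27 kW (5 s.f.)

927.27 kW


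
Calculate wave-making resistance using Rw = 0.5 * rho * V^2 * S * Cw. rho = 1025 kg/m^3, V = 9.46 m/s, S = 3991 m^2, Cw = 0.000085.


Formula: Rw = 0.5 * rho * V^2 * S * Cw
Step 1 — V^2 = 9.46^2 = 89.4916
Step 2 — 0.5 * rho * V^2 = 0.5 * 1025 * 89.4916 = 45864.445
Step 3 — Rw = 45864.445 * 3991 * 0.000085 ≈ 15559 N (5 s.f.)

15559 N


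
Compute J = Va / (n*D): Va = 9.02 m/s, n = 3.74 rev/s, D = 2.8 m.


Formula: J = Va / (n * D)
Step 1 — n * D = 3.74 * 2.8 = 10.472
Step 2 — J = 9.02 / 10.472 ≈ 0.86134 (5 s.f.)

0.86134


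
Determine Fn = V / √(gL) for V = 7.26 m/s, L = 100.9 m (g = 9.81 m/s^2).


Formula: Fn = V / sqrt(g * L)
Step 1 — g * L = 9.81 * 100.9 = 989.829
Step 2 — sqrt(g * L) = sqrt(989.829) = 31.461548
Step 3 — Fn = 7.26 / 31.461548 ≈ 0.23076 (5 s.f.)

0.23076


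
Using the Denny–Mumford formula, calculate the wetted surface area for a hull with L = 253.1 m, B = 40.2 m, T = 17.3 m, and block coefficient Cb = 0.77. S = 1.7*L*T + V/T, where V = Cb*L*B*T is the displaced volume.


Formula: S = 1.7*L*T + V/T with V = Cb*L*B*T, i.e. S = L * (1.7*T + Cb*B)
Step 1 — 1.7*T = 1.7 * 17.3 = 29.41 m
Step 2 — Cb*B = 0.77 * 40.2 = 30.954 m
Step 3 — 1.7*T + Cb*B = 29.41 + 30.954 = 60.364 m
Step 4 — S = 253.1 * 60.364 ≈ 15278 m^2 (5 s.f.)

15278 m^2


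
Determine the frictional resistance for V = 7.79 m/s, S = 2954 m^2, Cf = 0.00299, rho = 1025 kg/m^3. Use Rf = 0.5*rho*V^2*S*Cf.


Formula: Rf = 0.5 * rho * V^2 * S * Cf
Step 1 — V^2 = 7.79^2 = 60.6841
Step 2 — 0.5 * rho * V^2 = 0.5 * 1025 * 60.6841 = 31100.60125
Step 3 — Rf = 31100.60125 * 2954 * 0.00299 ≈ 274690 N (5 s.f.)

274690 N


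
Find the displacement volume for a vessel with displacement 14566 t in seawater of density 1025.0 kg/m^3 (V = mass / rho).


Formula: V = mass / rho
Step 1 — convert tonnes to kg: 14566 t * 1000 = 14566000 kg
Step 2 — V = 14566000 / 1025.0 ≈ 14211 m^3 (5 s.f.)

14211 m^3


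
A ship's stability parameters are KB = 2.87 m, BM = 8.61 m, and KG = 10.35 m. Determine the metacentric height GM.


Formula: GM = KB + BM - KG
Step 1 — KM = KB + BM = 2.87 + 8.61 = 11.48 m
Step 2 — GM = KM - KG = 11.48 - 10.35 = 1.13 m

1.13 m


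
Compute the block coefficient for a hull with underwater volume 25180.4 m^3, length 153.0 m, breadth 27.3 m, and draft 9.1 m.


Formula: Cb = V / (L * B * T)
Step 1 — L * B * T = 153.0 * 27.3 * 9.1 = 38009.79 m^3
Step 2 — Cb = 25180.4 / 38009.79 ≈ 0.66247 (5 s.f.)

0.66247


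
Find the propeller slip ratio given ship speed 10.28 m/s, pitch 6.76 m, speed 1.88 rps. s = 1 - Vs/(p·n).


Formula: s = 1 - Vs / (p * n)
Step 1 — p * n = 6.76 * 1.88 = 12.7088
Step 2 — Vs / (p*n) = 10.28 / 12.7088 = 0.808888 (6 d.p.)
Step 3 — s = 1 - 0.808888 = 0.191112

0.191112


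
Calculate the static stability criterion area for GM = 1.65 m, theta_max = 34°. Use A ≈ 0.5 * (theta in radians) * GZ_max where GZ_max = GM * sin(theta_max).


Formula: GZ_max = GM * sin(theta); Area = 0.5 * theta_rad * GZ_max
Step 1 — GZ_max = 1.65 * sin(34°) = 1.65 * 0.559193 = 0.922668 m
Step 2 — theta_rad = 34 * pi/180 = 0.593412 rad
Step 3 — Area = 0.5 * 0.593412 * 0.922668 ≈ 0.27376 m·rad (5 s.f.)

0.27376 m·rad


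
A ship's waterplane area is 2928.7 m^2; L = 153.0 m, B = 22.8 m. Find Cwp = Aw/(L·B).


Formula: Cwp = Aw / (L * B)
Step 1 — L * B = 153.0 * 22.8 = 3488.4 m^2
Step 2 — Cwp = 2928.7 / 3488.4 ≈ 0.83955 (5 s.f.)

0.83955


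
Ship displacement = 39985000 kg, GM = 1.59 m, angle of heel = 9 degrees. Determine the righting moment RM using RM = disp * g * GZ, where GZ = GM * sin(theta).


Formula: GZ = GM * sin(theta); RM = disp * g * GZ
Step 1 — GZ = 1.59 * sin(9°) = 1.59 * 0.156434 = 0.24873 m
Step 2 — RM = 39985000 * 9.81 * 0.24873 ≈ 97565000 N·m (5 s.f.)

97565000 N·m


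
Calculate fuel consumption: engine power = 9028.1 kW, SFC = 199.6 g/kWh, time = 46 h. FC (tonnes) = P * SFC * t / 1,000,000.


Formula: FC (tonnes) = P * SFC * t / 1,000,000
Step 1 — P * SFC * t = 9028.1 * 199.6 * 46 = 82892402.96 g
Step 2 — FC (tonnes) = 82892402.96 / 1,000,000 ≈ 82.892 tonnes (5 s.f.)

82.892 tonnes


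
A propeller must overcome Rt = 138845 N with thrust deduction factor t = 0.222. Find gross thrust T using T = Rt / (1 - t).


Formula: T = Rt / (1 - t)
Step 1 — (1 - t) = 1 - 0.222 = 0.778
Step 2 — T = 138845 / 0.778 ≈ 178460 N (5 s.f.)

178460 N


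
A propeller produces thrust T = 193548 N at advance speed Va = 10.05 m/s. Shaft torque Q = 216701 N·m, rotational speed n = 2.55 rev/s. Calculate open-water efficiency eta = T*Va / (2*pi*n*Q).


Formula: eta = T * Va / (2 * pi * n * Q)
Step 1 — numerator = T * Va = 193548 * 10.05 = 1945157.4
Step 2 — 2 * pi * n = 2 * pi * 2.55 = 16.022123
Step 3 — denominator = 16.022123 * 216701 = 3472010.08
Step 4 — eta = 1945157.4 / 3472010.08 ≈ 0.56024 (5 s.f.)

0.56024


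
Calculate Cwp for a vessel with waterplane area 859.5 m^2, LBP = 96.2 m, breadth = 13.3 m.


Formula: Cwp = Aw / (L * B)
Step 1 — L * B = 96.2 * 13.3 = 1279.46 m^2
Step 2 — Cwp = 859.5 / 1279.46 ≈ 0.67177 (5 s.f.)

0.67177


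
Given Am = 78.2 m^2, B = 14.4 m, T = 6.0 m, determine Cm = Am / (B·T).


Formula: Cm = Am / (B * T)
Step 1 — B * T = 14.4 * 6.0 = 86.4 m^2
Step 2 — Cm = 78.2 / 86.4 ≈ 0.90509 (5 s.f.)

0.90509


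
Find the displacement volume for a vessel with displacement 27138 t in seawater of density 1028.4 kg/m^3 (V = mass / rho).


Formula: V = mass / rho
Step 1 — convert tonnes to kg: 27138 t * 1000 = 27138000 kg
Step 2 — V = 27138000 / 1028.4 ≈ 26389 m^3 (5 s.f.)

26389 m^3


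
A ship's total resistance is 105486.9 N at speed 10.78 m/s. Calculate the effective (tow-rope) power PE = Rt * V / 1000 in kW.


Formula: PE = Rt * V / 1000 (kW)
Step 1 — PE (W) = 105486.9 * 10.78 = 1137148.782 W
Step 2 — PE (kW) = 1137148.782 / 1000 ≈ 1137.1 kW (5 s.f.)

1137.1 kW


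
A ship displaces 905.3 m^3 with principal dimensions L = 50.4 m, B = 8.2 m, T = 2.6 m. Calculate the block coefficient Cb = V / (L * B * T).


Formula: Cb = V / (L * B * T)
Step 1 — L * B * T = 50.4 * 8.2 * 2.6 = 1074.528 m^3
Step 2 — Cb = 905.3 / 1074.528 ≈ 0.84251 (5 s.f.)

0.84251


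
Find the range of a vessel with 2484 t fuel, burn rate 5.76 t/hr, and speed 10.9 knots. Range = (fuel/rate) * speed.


Formula: endurance = fuel / rate; range = endurance * speed
Step 1 — endurance = 2484 / 5.76 = 431.25 hours
Step 2 — range = 431.25 * 10.9 ≈ 4700.6 nautical miles (5 s.f.)

4700.6 NM


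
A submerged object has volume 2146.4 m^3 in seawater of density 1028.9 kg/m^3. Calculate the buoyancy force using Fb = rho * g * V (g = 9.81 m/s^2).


Formula: Fb = rho * g * V
Substituting: Fb = 1028.9 * 9.81 * 2146.4
Intermediate: 1028.9 * 9.81 = 10093.509
Result: Fb = 10093.509 * 2146.4 ≈ 21665000 N (5 s.f.)

21665000 N


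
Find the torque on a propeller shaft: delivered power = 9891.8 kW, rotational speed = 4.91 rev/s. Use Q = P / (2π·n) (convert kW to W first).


Formula: Q = P_W / (2 * pi * n)
Step 1 — P_W = 9891.8 kW * 1000 = 9891800.0 W
Step 2 — 2 * pi * n = 2 * pi * 4.91 = 30.85044
Step 3 — Q = 9891800.0 / 30.85044 ≈ 320640 N·m (5 s.f.)

320640 N·m


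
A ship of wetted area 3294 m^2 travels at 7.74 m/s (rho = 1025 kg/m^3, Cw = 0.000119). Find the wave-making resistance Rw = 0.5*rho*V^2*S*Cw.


Formula: Rw = 0.5 * rho * V^2 * S * Cw
Step 1 — V^2 = 7.74^2 = 59.9076
Step 2 — 0.5 * rho * V^2 = 0.5 * 1025 * 59.9076 = 30702.645
Step 3 — Rw = 30702.645 * 3294 * 0.000119 ≈ 12035 N (5 s.f.)

12035 N


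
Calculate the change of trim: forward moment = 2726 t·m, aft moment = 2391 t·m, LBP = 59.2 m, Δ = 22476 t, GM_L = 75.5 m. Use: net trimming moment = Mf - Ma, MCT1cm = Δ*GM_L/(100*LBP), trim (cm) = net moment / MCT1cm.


Formula: net trimming moment = Mf - Ma; MCT1cm = Δ*GM_L/(100*LBP); trim = net moment / MCT1cm
Step 1 — net trimming moment = 2726 - 2391 = 335 t·m
Step 2 — MCT1cm = 22476 * 75.5 / (100 * 59.2) = 286.6449 t·m/cm
Step 3 — trim = 335 / 286.6449 ≈ 1.1687 cm (5 s.f.)

1.1687 cm


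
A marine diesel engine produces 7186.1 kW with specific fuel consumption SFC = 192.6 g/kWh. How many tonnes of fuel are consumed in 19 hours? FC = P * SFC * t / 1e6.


Formula: FC (tonnes) = P * SFC * t / 1,000,000
Step 1 — P * SFC * t = 7186.1 * 192.6 * 19 = 26296814.34 g
Step 2 — FC (tonnes) = 26296814.34 / 1,000,000 ≈ 26.297 tonnes (5 s.f.)

26.297 tonnes


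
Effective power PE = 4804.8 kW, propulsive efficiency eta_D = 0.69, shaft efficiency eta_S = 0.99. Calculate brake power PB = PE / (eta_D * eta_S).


Formula: PB = PE / (eta_D * eta_S)
Step 1 — combined efficiency = eta_D * eta_S = 0.69 * 0.99 = 0.6831
Step 2 — PB = 4804.8 / 0.6831 ≈ 7033.8 kW (5 s.f.)

7033.8 kW


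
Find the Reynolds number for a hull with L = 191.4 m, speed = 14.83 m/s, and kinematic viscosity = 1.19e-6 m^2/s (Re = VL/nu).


Formula: Re = V * L / nu
Step 1 — V * L = 14.83 * 191.4 = 2838.462 m^2/s
Step 2 — Re = 2838.462 / 1.19e-6 = 2.39e+09

2.39e+09


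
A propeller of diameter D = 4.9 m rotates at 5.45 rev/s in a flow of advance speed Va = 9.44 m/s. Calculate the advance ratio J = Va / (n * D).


Formula: J = Va / (n * D)
Step 1 — n * D = 5.45 * 4.9 = 26.705
Step 2 — J = 9.44 / 26.705 ≈ 0.35349 (5 s.f.)

0.35349


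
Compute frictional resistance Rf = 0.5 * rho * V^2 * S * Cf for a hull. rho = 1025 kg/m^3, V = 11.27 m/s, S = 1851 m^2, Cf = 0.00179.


Formula: Rf = 0.5 * rho * V^2 * S * Cf
Step 1 — V^2 = 11.27^2 = 127.0129
Step 2 — 0.5 * rho * V^2 = 0.5 * 1025 * 127.0129 = 65094.11125
Step 3 — Rf = 65094.11125 * 1851 * 0.00179 ≈ 215680 N (5 s.f.)

215680 N


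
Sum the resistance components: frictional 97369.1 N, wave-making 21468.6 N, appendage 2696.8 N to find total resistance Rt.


Formula: Rt = Rf + Rw + Ra
Substituting: Rt = 97369.1 + 21468.6 + 2696.8
Result: Rt = 121534.5 N

121534.5 N


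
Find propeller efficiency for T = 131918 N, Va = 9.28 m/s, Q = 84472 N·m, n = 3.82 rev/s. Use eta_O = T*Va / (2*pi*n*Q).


Formula: eta = T * Va / (2 * pi * n * Q)
Step 1 — numerator = T * Va = 131918 * 9.28 = 1224199.04
Step 2 — 2 * pi * n = 2 * pi * 3.82 = 24.001768
Step 3 — denominator = 24.001768 * 84472 = 2027477.35
Step 4 — eta = 1224199.04 / 2027477.35 ≈ 0.60380 (5 s.f.)

0.60380


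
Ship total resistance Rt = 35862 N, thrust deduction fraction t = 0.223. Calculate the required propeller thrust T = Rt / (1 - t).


Formula: T = Rt / (1 - t)
Step 1 — (1 - t) = 1 - 0.223 = 0.777
Step 2 — T = 35862 / 0.777 ≈ 46154 N (5 s.f.)

46154 N


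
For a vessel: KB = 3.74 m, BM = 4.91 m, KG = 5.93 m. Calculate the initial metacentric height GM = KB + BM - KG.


Formula: GM = KB + BM - KG
Step 1 — KM = KB + BM = 3.74 + 4.91 = 8.65 m
Step 2 — GM = KM - KG = 8.65 - 5.93 = 2.72 m

2.72 m


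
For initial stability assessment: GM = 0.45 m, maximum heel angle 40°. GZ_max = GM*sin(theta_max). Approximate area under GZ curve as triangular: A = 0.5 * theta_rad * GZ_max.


Formula: GZ_max = GM * sin(theta); Area = 0.5 * theta_rad * GZ_max
Step 1 — GZ_max = 0.45 * sin(40°) = 0.45 * 0.642788 = 0.289255 m
Step 2 — theta_rad = 40 * pi/180 = 0.698132 rad
Step 3 — Area = 0.5 * 0.698132 * 0.289255 ≈ 0.10097 m·rad (5 s.f.)

0.10097 m·rad


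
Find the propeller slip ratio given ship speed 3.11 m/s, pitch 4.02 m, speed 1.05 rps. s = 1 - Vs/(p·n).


Formula: s = 1 - Vs / (p * n)
Step 1 — p * n = 4.02 * 1.05 = 4.221
Step 2 — Vs / (p*n) = 3.11 / 4.221 = 0.736792 (6 d.p.)
Step 3 — s = 1 - 0.736792 = 0.263208

0.263208


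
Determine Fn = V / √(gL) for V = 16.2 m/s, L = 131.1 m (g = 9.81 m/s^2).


Formula: Fn = V / sqrt(g * L)
Step 1 — g * L = 9.81 * 131.1 = 1286.091
Step 2 — sqrt(g * L) = sqrt(1286.091) = 35.862111
Step 3 — Fn = 16.2 / 35.862111 ≈ 0.45173 (5 s.f.)

0.45173


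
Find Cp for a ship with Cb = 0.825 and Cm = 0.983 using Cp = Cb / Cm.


Formula: Cp = Cb / Cm
Substituting: Cp = 0.825 / 0.983
Result: Cp ≈ 0.83927 (5 s.f.)

0.83927


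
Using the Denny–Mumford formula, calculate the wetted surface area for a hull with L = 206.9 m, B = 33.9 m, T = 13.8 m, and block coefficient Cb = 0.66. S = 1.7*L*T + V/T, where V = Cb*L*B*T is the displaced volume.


Formula: S = 1.7*L*T + V/T with V = Cb*L*B*T, i.e. S = L * (1.7*T + Cb*B)
Step 1 — 1.7*T = 1.7 * 13.8 = 23.46 m
Step 2 — Cb*B = 0.66 * 33.9 = 22.374 m
Step 3 — 1.7*T + Cb*B = 23.46 + 22.374 = 45.834 m
Step 4 — S = 206.9 * 45.834 ≈ 9483.1 m^2 (5 s.f.)

9483.1 m^2


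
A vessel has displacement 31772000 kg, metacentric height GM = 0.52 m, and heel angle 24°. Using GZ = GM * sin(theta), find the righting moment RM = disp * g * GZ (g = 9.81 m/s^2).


Formula: GZ = GM * sin(theta); RM = disp * g * GZ
Step 1 — GZ = 0.52 * sin(24°) = 0.52 * 0.406737 = 0.211503 m
Step 2 — RM = 31772000 * 9.81 * 0.211503 ≈ 65922000 N·m (5 s.f.)

65922000 N·m


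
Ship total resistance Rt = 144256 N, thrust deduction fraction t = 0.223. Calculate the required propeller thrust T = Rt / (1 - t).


Formula: T = Rt / (1 - t)
Step 1 — (1 - t) = 1 - 0.223 = 0.777
Step 2 — T = 144256 / 0.777 ≈ 185660 N (5 s.f.)

185660 N


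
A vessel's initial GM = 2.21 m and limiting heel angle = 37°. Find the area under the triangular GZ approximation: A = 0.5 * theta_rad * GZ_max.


Formula: GZ_max = GM * sin(theta); Area = 0.5 * theta_rad * GZ_max
Step 1 — GZ_max = 2.21 * sin(37°) = 2.21 * 0.601815 = 1.330011 m
Step 2 — theta_rad = 37 * pi/180 = 0.645772 rad
Step 3 — Area = 0.5 * 0.645772 * 1.330011 ≈ 0.42944 m·rad (5 s.f.)

0.42944 m·rad


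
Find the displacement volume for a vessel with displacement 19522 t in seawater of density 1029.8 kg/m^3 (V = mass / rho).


Formula: V = mass / rho
Step 1 — convert tonnes to kg: 19522 t * 1000 = 19522000 kg
Step 2 — V = 19522000 / 1029.8 ≈ 18957 m^3 (5 s.f.)

18957 m^3


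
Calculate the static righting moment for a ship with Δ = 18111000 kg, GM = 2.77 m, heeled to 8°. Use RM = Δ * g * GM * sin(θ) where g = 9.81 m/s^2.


Formula: GZ = GM * sin(theta); RM = disp * g * GZ
Step 1 — GZ = 2.77 * sin(8°) = 2.77 * 0.139173 = 0.385509 m
Step 2 — RM = 18111000 * 9.81 * 0.385509 ≈ 68493000 N·m (5 s.f.)

68493000 N·m
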